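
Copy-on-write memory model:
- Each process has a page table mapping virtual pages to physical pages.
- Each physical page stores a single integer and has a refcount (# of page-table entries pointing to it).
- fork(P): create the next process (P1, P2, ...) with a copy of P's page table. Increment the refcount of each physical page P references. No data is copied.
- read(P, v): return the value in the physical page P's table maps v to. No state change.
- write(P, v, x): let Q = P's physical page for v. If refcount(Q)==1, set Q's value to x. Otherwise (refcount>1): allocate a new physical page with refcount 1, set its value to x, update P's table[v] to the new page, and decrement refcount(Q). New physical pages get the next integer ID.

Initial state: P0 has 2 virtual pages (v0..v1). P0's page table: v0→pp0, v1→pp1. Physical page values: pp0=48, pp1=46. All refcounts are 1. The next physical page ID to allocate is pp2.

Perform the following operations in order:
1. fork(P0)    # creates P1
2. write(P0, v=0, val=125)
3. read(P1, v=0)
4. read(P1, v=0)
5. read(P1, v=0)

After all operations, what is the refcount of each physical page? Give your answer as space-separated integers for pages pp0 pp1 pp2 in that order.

Op 1: fork(P0) -> P1. 2 ppages; refcounts: pp0:2 pp1:2
Op 2: write(P0, v0, 125). refcount(pp0)=2>1 -> COPY to pp2. 3 ppages; refcounts: pp0:1 pp1:2 pp2:1
Op 3: read(P1, v0) -> 48. No state change.
Op 4: read(P1, v0) -> 48. No state change.
Op 5: read(P1, v0) -> 48. No state change.

Answer: 1 2 1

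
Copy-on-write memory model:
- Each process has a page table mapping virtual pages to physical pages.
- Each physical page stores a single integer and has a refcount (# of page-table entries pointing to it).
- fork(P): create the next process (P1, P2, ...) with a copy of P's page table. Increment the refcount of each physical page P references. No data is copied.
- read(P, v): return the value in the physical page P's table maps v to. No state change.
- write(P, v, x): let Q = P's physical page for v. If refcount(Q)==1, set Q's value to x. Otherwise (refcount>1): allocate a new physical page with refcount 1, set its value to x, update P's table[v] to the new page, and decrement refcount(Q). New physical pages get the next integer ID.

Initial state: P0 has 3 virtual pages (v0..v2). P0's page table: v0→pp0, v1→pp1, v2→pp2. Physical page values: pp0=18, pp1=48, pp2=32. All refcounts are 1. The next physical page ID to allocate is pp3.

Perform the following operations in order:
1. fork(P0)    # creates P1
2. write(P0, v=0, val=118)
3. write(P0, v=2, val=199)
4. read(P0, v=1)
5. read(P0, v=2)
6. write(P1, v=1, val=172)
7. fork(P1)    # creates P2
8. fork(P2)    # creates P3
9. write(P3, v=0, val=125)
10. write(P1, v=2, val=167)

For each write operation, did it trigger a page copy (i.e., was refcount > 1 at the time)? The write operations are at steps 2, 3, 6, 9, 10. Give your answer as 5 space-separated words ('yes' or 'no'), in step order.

Op 1: fork(P0) -> P1. 3 ppages; refcounts: pp0:2 pp1:2 pp2:2
Op 2: write(P0, v0, 118). refcount(pp0)=2>1 -> COPY to pp3. 4 ppages; refcounts: pp0:1 pp1:2 pp2:2 pp3:1
Op 3: write(P0, v2, 199). refcount(pp2)=2>1 -> COPY to pp4. 5 ppages; refcounts: pp0:1 pp1:2 pp2:1 pp3:1 pp4:1
Op 4: read(P0, v1) -> 48. No state change.
Op 5: read(P0, v2) -> 199. No state change.
Op 6: write(P1, v1, 172). refcount(pp1)=2>1 -> COPY to pp5. 6 ppages; refcounts: pp0:1 pp1:1 pp2:1 pp3:1 pp4:1 pp5:1
Op 7: fork(P1) -> P2. 6 ppages; refcounts: pp0:2 pp1:1 pp2:2 pp3:1 pp4:1 pp5:2
Op 8: fork(P2) -> P3. 6 ppages; refcounts: pp0:3 pp1:1 pp2:3 pp3:1 pp4:1 pp5:3
Op 9: write(P3, v0, 125). refcount(pp0)=3>1 -> COPY to pp6. 7 ppages; refcounts: pp0:2 pp1:1 pp2:3 pp3:1 pp4:1 pp5:3 pp6:1
Op 10: write(P1, v2, 167). refcount(pp2)=3>1 -> COPY to pp7. 8 ppages; refcounts: pp0:2 pp1:1 pp2:2 pp3:1 pp4:1 pp5:3 pp6:1 pp7:1

yes yes yes yes yes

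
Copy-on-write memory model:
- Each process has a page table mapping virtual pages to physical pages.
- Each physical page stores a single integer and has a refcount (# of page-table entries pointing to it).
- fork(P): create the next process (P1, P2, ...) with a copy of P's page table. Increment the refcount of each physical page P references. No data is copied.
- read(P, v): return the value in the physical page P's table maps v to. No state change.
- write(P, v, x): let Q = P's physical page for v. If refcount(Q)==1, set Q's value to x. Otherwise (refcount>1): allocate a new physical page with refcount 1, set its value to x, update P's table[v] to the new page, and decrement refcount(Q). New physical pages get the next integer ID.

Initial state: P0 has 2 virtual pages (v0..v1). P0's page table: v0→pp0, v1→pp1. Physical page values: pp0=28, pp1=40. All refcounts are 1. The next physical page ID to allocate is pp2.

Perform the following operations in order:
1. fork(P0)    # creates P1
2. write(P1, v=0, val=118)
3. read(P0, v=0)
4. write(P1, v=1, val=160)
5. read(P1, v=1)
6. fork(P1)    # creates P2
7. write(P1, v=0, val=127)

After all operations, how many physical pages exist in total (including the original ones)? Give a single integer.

Answer: 5

Derivation:
Op 1: fork(P0) -> P1. 2 ppages; refcounts: pp0:2 pp1:2
Op 2: write(P1, v0, 118). refcount(pp0)=2>1 -> COPY to pp2. 3 ppages; refcounts: pp0:1 pp1:2 pp2:1
Op 3: read(P0, v0) -> 28. No state change.
Op 4: write(P1, v1, 160). refcount(pp1)=2>1 -> COPY to pp3. 4 ppages; refcounts: pp0:1 pp1:1 pp2:1 pp3:1
Op 5: read(P1, v1) -> 160. No state change.
Op 6: fork(P1) -> P2. 4 ppages; refcounts: pp0:1 pp1:1 pp2:2 pp3:2
Op 7: write(P1, v0, 127). refcount(pp2)=2>1 -> COPY to pp4. 5 ppages; refcounts: pp0:1 pp1:1 pp2:1 pp3:2 pp4:1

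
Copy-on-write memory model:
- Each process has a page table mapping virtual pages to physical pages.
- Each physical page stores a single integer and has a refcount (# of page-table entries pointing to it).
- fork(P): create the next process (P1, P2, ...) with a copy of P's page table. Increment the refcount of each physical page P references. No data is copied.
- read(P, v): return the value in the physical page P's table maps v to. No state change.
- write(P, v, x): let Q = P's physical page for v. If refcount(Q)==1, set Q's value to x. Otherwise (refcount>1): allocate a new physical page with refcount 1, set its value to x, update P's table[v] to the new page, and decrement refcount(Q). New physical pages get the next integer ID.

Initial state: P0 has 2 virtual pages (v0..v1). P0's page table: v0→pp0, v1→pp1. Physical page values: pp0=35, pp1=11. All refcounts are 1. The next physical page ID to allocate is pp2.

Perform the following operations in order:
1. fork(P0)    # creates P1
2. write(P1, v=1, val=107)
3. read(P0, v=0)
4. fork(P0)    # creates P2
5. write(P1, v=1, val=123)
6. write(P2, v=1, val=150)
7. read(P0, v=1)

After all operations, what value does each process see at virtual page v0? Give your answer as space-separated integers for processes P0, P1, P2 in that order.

Answer: 35 35 35

Derivation:
Op 1: fork(P0) -> P1. 2 ppages; refcounts: pp0:2 pp1:2
Op 2: write(P1, v1, 107). refcount(pp1)=2>1 -> COPY to pp2. 3 ppages; refcounts: pp0:2 pp1:1 pp2:1
Op 3: read(P0, v0) -> 35. No state change.
Op 4: fork(P0) -> P2. 3 ppages; refcounts: pp0:3 pp1:2 pp2:1
Op 5: write(P1, v1, 123). refcount(pp2)=1 -> write in place. 3 ppages; refcounts: pp0:3 pp1:2 pp2:1
Op 6: write(P2, v1, 150). refcount(pp1)=2>1 -> COPY to pp3. 4 ppages; refcounts: pp0:3 pp1:1 pp2:1 pp3:1
Op 7: read(P0, v1) -> 11. No state change.
P0: v0 -> pp0 = 35
P1: v0 -> pp0 = 35
P2: v0 -> pp0 = 35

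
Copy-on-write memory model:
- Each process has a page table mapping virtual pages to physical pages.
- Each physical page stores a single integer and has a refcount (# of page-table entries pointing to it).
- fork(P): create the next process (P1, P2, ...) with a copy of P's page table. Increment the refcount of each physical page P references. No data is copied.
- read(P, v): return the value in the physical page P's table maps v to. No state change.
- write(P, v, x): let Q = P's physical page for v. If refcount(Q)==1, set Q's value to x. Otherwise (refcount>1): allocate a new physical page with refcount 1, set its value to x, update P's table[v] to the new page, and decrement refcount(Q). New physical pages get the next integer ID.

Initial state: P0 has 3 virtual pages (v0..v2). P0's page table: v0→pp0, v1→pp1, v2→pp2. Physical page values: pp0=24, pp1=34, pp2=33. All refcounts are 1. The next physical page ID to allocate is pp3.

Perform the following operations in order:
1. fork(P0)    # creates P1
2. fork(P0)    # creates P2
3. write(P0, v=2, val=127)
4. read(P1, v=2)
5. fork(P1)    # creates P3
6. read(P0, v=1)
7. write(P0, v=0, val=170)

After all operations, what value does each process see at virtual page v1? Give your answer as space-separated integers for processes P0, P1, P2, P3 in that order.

Op 1: fork(P0) -> P1. 3 ppages; refcounts: pp0:2 pp1:2 pp2:2
Op 2: fork(P0) -> P2. 3 ppages; refcounts: pp0:3 pp1:3 pp2:3
Op 3: write(P0, v2, 127). refcount(pp2)=3>1 -> COPY to pp3. 4 ppages; refcounts: pp0:3 pp1:3 pp2:2 pp3:1
Op 4: read(P1, v2) -> 33. No state change.
Op 5: fork(P1) -> P3. 4 ppages; refcounts: pp0:4 pp1:4 pp2:3 pp3:1
Op 6: read(P0, v1) -> 34. No state change.
Op 7: write(P0, v0, 170). refcount(pp0)=4>1 -> COPY to pp4. 5 ppages; refcounts: pp0:3 pp1:4 pp2:3 pp3:1 pp4:1
P0: v1 -> pp1 = 34
P1: v1 -> pp1 = 34
P2: v1 -> pp1 = 34
P3: v1 -> pp1 = 34

Answer: 34 34 34 34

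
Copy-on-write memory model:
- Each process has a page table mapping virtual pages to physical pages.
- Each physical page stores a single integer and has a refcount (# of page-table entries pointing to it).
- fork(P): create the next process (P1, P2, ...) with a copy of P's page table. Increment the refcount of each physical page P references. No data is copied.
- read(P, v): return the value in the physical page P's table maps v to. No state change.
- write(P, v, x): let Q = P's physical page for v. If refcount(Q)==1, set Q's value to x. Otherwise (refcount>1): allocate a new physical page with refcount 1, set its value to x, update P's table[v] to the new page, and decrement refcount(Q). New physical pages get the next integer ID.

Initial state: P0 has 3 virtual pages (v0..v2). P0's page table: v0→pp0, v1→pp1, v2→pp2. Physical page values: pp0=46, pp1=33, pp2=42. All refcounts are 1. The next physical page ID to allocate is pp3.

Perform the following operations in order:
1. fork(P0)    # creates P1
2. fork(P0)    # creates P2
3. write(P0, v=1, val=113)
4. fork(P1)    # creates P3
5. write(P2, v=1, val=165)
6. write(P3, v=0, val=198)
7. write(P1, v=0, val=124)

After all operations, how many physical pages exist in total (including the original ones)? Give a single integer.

Op 1: fork(P0) -> P1. 3 ppages; refcounts: pp0:2 pp1:2 pp2:2
Op 2: fork(P0) -> P2. 3 ppages; refcounts: pp0:3 pp1:3 pp2:3
Op 3: write(P0, v1, 113). refcount(pp1)=3>1 -> COPY to pp3. 4 ppages; refcounts: pp0:3 pp1:2 pp2:3 pp3:1
Op 4: fork(P1) -> P3. 4 ppages; refcounts: pp0:4 pp1:3 pp2:4 pp3:1
Op 5: write(P2, v1, 165). refcount(pp1)=3>1 -> COPY to pp4. 5 ppages; refcounts: pp0:4 pp1:2 pp2:4 pp3:1 pp4:1
Op 6: write(P3, v0, 198). refcount(pp0)=4>1 -> COPY to pp5. 6 ppages; refcounts: pp0:3 pp1:2 pp2:4 pp3:1 pp4:1 pp5:1
Op 7: write(P1, v0, 124). refcount(pp0)=3>1 -> COPY to pp6. 7 ppages; refcounts: pp0:2 pp1:2 pp2:4 pp3:1 pp4:1 pp5:1 pp6:1

Answer: 7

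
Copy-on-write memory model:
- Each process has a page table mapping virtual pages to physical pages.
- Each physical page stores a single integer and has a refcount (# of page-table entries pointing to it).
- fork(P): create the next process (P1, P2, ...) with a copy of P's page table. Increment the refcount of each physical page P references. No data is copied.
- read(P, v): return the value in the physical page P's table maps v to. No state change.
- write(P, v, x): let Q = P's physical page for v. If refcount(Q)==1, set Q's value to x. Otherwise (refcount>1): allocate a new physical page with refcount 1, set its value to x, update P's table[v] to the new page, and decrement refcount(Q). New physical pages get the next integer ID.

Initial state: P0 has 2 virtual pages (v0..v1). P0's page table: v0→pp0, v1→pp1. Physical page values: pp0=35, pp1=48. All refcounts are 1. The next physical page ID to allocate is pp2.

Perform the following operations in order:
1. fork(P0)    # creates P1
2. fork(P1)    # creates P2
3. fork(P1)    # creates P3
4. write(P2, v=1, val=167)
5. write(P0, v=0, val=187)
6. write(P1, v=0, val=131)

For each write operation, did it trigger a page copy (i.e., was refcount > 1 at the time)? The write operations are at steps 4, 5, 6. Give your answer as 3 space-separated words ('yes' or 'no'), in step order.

Op 1: fork(P0) -> P1. 2 ppages; refcounts: pp0:2 pp1:2
Op 2: fork(P1) -> P2. 2 ppages; refcounts: pp0:3 pp1:3
Op 3: fork(P1) -> P3. 2 ppages; refcounts: pp0:4 pp1:4
Op 4: write(P2, v1, 167). refcount(pp1)=4>1 -> COPY to pp2. 3 ppages; refcounts: pp0:4 pp1:3 pp2:1
Op 5: write(P0, v0, 187). refcount(pp0)=4>1 -> COPY to pp3. 4 ppages; refcounts: pp0:3 pp1:3 pp2:1 pp3:1
Op 6: write(P1, v0, 131). refcount(pp0)=3>1 -> COPY to pp4. 5 ppages; refcounts: pp0:2 pp1:3 pp2:1 pp3:1 pp4:1

yes yes yes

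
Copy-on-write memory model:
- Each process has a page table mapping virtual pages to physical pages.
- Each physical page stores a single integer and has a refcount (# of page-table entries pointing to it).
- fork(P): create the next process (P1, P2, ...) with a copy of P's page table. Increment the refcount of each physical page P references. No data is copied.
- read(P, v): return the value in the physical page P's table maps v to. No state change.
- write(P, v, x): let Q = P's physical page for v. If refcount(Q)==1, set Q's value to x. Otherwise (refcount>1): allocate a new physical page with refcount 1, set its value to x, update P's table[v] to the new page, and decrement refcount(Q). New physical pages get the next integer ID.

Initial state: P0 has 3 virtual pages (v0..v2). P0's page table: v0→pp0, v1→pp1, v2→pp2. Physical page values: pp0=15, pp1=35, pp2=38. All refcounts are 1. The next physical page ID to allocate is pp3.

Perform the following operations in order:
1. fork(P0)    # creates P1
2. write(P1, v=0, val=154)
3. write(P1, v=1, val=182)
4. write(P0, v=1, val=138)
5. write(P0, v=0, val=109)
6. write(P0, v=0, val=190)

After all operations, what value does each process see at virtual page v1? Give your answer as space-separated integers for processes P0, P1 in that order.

Answer: 138 182

Derivation:
Op 1: fork(P0) -> P1. 3 ppages; refcounts: pp0:2 pp1:2 pp2:2
Op 2: write(P1, v0, 154). refcount(pp0)=2>1 -> COPY to pp3. 4 ppages; refcounts: pp0:1 pp1:2 pp2:2 pp3:1
Op 3: write(P1, v1, 182). refcount(pp1)=2>1 -> COPY to pp4. 5 ppages; refcounts: pp0:1 pp1:1 pp2:2 pp3:1 pp4:1
Op 4: write(P0, v1, 138). refcount(pp1)=1 -> write in place. 5 ppages; refcounts: pp0:1 pp1:1 pp2:2 pp3:1 pp4:1
Op 5: write(P0, v0, 109). refcount(pp0)=1 -> write in place. 5 ppages; refcounts: pp0:1 pp1:1 pp2:2 pp3:1 pp4:1
Op 6: write(P0, v0, 190). refcount(pp0)=1 -> write in place. 5 ppages; refcounts: pp0:1 pp1:1 pp2:2 pp3:1 pp4:1
P0: v1 -> pp1 = 138
P1: v1 -> pp4 = 182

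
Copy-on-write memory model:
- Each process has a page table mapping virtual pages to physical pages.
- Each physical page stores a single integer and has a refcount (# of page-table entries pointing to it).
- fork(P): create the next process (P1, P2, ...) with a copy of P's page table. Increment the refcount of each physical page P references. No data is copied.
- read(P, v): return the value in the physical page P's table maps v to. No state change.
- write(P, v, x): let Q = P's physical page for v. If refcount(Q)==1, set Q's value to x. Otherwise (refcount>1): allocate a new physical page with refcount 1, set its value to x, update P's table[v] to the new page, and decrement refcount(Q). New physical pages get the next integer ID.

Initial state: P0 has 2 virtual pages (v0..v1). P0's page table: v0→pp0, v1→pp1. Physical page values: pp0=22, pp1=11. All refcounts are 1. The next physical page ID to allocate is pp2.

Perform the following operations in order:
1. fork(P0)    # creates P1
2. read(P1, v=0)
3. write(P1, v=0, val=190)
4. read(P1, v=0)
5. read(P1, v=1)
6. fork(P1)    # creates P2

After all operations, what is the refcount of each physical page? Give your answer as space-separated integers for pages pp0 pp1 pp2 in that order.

Answer: 1 3 2

Derivation:
Op 1: fork(P0) -> P1. 2 ppages; refcounts: pp0:2 pp1:2
Op 2: read(P1, v0) -> 22. No state change.
Op 3: write(P1, v0, 190). refcount(pp0)=2>1 -> COPY to pp2. 3 ppages; refcounts: pp0:1 pp1:2 pp2:1
Op 4: read(P1, v0) -> 190. No state change.
Op 5: read(P1, v1) -> 11. No state change.
Op 6: fork(P1) -> P2. 3 ppages; refcounts: pp0:1 pp1:3 pp2:2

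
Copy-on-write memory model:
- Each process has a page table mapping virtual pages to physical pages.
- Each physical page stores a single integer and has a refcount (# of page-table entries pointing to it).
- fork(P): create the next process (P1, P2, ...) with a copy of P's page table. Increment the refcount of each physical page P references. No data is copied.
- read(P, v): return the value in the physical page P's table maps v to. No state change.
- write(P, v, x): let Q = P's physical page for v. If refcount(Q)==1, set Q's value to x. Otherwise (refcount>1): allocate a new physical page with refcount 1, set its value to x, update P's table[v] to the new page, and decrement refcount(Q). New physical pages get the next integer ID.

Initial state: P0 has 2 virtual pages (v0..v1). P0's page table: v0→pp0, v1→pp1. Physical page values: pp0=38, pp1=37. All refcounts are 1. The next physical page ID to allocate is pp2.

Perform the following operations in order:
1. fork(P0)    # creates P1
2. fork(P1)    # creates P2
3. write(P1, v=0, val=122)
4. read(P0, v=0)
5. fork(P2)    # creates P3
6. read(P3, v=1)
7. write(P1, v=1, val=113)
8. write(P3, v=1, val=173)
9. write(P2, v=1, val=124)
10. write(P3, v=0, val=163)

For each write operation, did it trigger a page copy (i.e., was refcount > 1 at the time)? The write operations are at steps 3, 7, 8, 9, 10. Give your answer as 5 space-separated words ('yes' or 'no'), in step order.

Op 1: fork(P0) -> P1. 2 ppages; refcounts: pp0:2 pp1:2
Op 2: fork(P1) -> P2. 2 ppages; refcounts: pp0:3 pp1:3
Op 3: write(P1, v0, 122). refcount(pp0)=3>1 -> COPY to pp2. 3 ppages; refcounts: pp0:2 pp1:3 pp2:1
Op 4: read(P0, v0) -> 38. No state change.
Op 5: fork(P2) -> P3. 3 ppages; refcounts: pp0:3 pp1:4 pp2:1
Op 6: read(P3, v1) -> 37. No state change.
Op 7: write(P1, v1, 113). refcount(pp1)=4>1 -> COPY to pp3. 4 ppages; refcounts: pp0:3 pp1:3 pp2:1 pp3:1
Op 8: write(P3, v1, 173). refcount(pp1)=3>1 -> COPY to pp4. 5 ppages; refcounts: pp0:3 pp1:2 pp2:1 pp3:1 pp4:1
Op 9: write(P2, v1, 124). refcount(pp1)=2>1 -> COPY to pp5. 6 ppages; refcounts: pp0:3 pp1:1 pp2:1 pp3:1 pp4:1 pp5:1
Op 10: write(P3, v0, 163). refcount(pp0)=3>1 -> COPY to pp6. 7 ppages; refcounts: pp0:2 pp1:1 pp2:1 pp3:1 pp4:1 pp5:1 pp6:1

yes yes yes yes yes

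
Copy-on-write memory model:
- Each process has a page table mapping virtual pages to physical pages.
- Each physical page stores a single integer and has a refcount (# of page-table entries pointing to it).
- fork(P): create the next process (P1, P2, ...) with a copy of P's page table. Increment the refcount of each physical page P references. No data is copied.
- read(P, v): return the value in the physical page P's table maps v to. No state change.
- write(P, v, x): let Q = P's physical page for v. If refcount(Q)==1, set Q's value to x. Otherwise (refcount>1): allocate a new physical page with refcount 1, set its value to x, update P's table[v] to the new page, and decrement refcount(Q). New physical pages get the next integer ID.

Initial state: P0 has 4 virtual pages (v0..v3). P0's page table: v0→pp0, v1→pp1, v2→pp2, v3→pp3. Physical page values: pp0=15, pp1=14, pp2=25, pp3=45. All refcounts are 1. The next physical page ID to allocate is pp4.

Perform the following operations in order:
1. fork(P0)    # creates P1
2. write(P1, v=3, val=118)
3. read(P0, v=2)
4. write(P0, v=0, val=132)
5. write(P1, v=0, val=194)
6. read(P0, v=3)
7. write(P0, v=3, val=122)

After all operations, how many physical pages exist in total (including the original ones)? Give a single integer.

Op 1: fork(P0) -> P1. 4 ppages; refcounts: pp0:2 pp1:2 pp2:2 pp3:2
Op 2: write(P1, v3, 118). refcount(pp3)=2>1 -> COPY to pp4. 5 ppages; refcounts: pp0:2 pp1:2 pp2:2 pp3:1 pp4:1
Op 3: read(P0, v2) -> 25. No state change.
Op 4: write(P0, v0, 132). refcount(pp0)=2>1 -> COPY to pp5. 6 ppages; refcounts: pp0:1 pp1:2 pp2:2 pp3:1 pp4:1 pp5:1
Op 5: write(P1, v0, 194). refcount(pp0)=1 -> write in place. 6 ppages; refcounts: pp0:1 pp1:2 pp2:2 pp3:1 pp4:1 pp5:1
Op 6: read(P0, v3) -> 45. No state change.
Op 7: write(P0, v3, 122). refcount(pp3)=1 -> write in place. 6 ppages; refcounts: pp0:1 pp1:2 pp2:2 pp3:1 pp4:1 pp5:1

Answer: 6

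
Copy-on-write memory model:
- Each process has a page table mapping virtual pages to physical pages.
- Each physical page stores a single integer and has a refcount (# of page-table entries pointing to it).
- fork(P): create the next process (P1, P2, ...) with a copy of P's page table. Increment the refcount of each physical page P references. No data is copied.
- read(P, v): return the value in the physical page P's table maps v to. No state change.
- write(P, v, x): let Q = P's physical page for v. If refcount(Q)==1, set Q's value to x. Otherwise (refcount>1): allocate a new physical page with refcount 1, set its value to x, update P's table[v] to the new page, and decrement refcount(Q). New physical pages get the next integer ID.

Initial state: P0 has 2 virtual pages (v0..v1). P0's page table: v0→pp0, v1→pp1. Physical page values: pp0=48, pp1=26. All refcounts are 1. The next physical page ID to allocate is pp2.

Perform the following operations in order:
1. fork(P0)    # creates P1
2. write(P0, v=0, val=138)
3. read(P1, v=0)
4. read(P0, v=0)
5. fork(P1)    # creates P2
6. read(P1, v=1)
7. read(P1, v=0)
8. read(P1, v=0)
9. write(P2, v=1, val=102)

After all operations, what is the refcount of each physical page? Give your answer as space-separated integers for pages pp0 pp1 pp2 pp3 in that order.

Op 1: fork(P0) -> P1. 2 ppages; refcounts: pp0:2 pp1:2
Op 2: write(P0, v0, 138). refcount(pp0)=2>1 -> COPY to pp2. 3 ppages; refcounts: pp0:1 pp1:2 pp2:1
Op 3: read(P1, v0) -> 48. No state change.
Op 4: read(P0, v0) -> 138. No state change.
Op 5: fork(P1) -> P2. 3 ppages; refcounts: pp0:2 pp1:3 pp2:1
Op 6: read(P1, v1) -> 26. No state change.
Op 7: read(P1, v0) -> 48. No state change.
Op 8: read(P1, v0) -> 48. No state change.
Op 9: write(P2, v1, 102). refcount(pp1)=3>1 -> COPY to pp3. 4 ppages; refcounts: pp0:2 pp1:2 pp2:1 pp3:1

Answer: 2 2 1 1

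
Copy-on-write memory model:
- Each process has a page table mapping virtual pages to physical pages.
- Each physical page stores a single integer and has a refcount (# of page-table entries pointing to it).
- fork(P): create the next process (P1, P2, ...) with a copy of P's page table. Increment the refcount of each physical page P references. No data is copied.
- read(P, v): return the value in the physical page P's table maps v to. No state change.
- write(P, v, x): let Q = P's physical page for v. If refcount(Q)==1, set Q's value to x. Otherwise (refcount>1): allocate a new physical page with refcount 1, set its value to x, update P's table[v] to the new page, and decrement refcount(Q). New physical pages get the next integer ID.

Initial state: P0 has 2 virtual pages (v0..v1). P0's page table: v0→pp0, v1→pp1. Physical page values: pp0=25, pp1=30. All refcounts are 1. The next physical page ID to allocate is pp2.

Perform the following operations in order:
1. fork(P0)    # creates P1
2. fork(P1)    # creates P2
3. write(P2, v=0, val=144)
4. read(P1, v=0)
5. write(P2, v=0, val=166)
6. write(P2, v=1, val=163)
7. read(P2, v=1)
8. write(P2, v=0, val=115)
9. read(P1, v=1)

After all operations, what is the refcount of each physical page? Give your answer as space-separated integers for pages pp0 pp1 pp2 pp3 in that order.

Answer: 2 2 1 1

Derivation:
Op 1: fork(P0) -> P1. 2 ppages; refcounts: pp0:2 pp1:2
Op 2: fork(P1) -> P2. 2 ppages; refcounts: pp0:3 pp1:3
Op 3: write(P2, v0, 144). refcount(pp0)=3>1 -> COPY to pp2. 3 ppages; refcounts: pp0:2 pp1:3 pp2:1
Op 4: read(P1, v0) -> 25. No state change.
Op 5: write(P2, v0, 166). refcount(pp2)=1 -> write in place. 3 ppages; refcounts: pp0:2 pp1:3 pp2:1
Op 6: write(P2, v1, 163). refcount(pp1)=3>1 -> COPY to pp3. 4 ppages; refcounts: pp0:2 pp1:2 pp2:1 pp3:1
Op 7: read(P2, v1) -> 163. No state change.
Op 8: write(P2, v0, 115). refcount(pp2)=1 -> write in place. 4 ppages; refcounts: pp0:2 pp1:2 pp2:1 pp3:1
Op 9: read(P1, v1) -> 30. No state change.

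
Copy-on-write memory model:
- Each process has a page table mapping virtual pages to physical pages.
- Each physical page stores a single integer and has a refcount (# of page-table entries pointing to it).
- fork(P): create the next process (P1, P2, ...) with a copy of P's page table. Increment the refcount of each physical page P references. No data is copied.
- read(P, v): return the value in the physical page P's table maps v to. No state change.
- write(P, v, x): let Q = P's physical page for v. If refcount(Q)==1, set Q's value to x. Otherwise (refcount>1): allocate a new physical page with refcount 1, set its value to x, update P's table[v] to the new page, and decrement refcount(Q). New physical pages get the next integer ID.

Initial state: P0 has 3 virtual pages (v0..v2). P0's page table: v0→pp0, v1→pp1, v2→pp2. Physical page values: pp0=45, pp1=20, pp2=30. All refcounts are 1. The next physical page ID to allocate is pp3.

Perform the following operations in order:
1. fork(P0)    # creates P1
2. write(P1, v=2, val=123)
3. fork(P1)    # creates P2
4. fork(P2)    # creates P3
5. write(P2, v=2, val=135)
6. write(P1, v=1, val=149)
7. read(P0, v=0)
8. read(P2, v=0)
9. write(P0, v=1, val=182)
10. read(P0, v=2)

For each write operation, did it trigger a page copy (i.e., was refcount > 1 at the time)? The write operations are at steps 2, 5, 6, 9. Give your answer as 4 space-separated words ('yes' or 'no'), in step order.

Op 1: fork(P0) -> P1. 3 ppages; refcounts: pp0:2 pp1:2 pp2:2
Op 2: write(P1, v2, 123). refcount(pp2)=2>1 -> COPY to pp3. 4 ppages; refcounts: pp0:2 pp1:2 pp2:1 pp3:1
Op 3: fork(P1) -> P2. 4 ppages; refcounts: pp0:3 pp1:3 pp2:1 pp3:2
Op 4: fork(P2) -> P3. 4 ppages; refcounts: pp0:4 pp1:4 pp2:1 pp3:3
Op 5: write(P2, v2, 135). refcount(pp3)=3>1 -> COPY to pp4. 5 ppages; refcounts: pp0:4 pp1:4 pp2:1 pp3:2 pp4:1
Op 6: write(P1, v1, 149). refcount(pp1)=4>1 -> COPY to pp5. 6 ppages; refcounts: pp0:4 pp1:3 pp2:1 pp3:2 pp4:1 pp5:1
Op 7: read(P0, v0) -> 45. No state change.
Op 8: read(P2, v0) -> 45. No state change.
Op 9: write(P0, v1, 182). refcount(pp1)=3>1 -> COPY to pp6. 7 ppages; refcounts: pp0:4 pp1:2 pp2:1 pp3:2 pp4:1 pp5:1 pp6:1
Op 10: read(P0, v2) -> 30. No state change.

yes yes yes yes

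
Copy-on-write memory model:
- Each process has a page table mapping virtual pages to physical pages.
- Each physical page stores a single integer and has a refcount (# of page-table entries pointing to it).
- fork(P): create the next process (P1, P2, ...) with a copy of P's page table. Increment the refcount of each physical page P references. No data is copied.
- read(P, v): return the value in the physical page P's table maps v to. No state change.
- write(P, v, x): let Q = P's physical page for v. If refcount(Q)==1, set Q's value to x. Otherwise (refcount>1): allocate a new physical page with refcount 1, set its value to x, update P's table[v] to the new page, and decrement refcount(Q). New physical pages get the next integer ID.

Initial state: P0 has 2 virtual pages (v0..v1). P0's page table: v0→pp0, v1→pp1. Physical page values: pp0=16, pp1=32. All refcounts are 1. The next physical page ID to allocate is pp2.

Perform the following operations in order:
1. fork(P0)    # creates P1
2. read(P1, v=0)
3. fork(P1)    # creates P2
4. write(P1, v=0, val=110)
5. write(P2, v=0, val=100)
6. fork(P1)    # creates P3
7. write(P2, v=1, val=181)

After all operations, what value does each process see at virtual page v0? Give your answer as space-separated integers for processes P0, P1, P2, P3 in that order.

Op 1: fork(P0) -> P1. 2 ppages; refcounts: pp0:2 pp1:2
Op 2: read(P1, v0) -> 16. No state change.
Op 3: fork(P1) -> P2. 2 ppages; refcounts: pp0:3 pp1:3
Op 4: write(P1, v0, 110). refcount(pp0)=3>1 -> COPY to pp2. 3 ppages; refcounts: pp0:2 pp1:3 pp2:1
Op 5: write(P2, v0, 100). refcount(pp0)=2>1 -> COPY to pp3. 4 ppages; refcounts: pp0:1 pp1:3 pp2:1 pp3:1
Op 6: fork(P1) -> P3. 4 ppages; refcounts: pp0:1 pp1:4 pp2:2 pp3:1
Op 7: write(P2, v1, 181). refcount(pp1)=4>1 -> COPY to pp4. 5 ppages; refcounts: pp0:1 pp1:3 pp2:2 pp3:1 pp4:1
P0: v0 -> pp0 = 16
P1: v0 -> pp2 = 110
P2: v0 -> pp3 = 100
P3: v0 -> pp2 = 110

Answer: 16 110 100 110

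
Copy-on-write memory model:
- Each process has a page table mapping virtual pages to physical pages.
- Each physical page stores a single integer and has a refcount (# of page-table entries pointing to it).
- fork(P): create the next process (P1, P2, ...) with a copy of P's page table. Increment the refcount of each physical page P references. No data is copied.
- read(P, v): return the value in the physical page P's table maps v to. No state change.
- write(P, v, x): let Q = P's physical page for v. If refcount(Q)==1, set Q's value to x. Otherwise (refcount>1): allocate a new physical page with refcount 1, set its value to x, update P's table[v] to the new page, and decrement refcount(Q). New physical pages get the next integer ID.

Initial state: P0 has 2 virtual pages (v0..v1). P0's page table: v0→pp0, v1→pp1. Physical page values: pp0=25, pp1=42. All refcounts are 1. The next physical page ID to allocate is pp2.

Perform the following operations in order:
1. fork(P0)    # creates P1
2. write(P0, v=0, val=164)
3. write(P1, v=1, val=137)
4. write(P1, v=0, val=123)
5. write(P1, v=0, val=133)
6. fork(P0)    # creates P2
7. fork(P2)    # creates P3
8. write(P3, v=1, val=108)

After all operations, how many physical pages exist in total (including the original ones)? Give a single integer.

Answer: 5

Derivation:
Op 1: fork(P0) -> P1. 2 ppages; refcounts: pp0:2 pp1:2
Op 2: write(P0, v0, 164). refcount(pp0)=2>1 -> COPY to pp2. 3 ppages; refcounts: pp0:1 pp1:2 pp2:1
Op 3: write(P1, v1, 137). refcount(pp1)=2>1 -> COPY to pp3. 4 ppages; refcounts: pp0:1 pp1:1 pp2:1 pp3:1
Op 4: write(P1, v0, 123). refcount(pp0)=1 -> write in place. 4 ppages; refcounts: pp0:1 pp1:1 pp2:1 pp3:1
Op 5: write(P1, v0, 133). refcount(pp0)=1 -> write in place. 4 ppages; refcounts: pp0:1 pp1:1 pp2:1 pp3:1
Op 6: fork(P0) -> P2. 4 ppages; refcounts: pp0:1 pp1:2 pp2:2 pp3:1
Op 7: fork(P2) -> P3. 4 ppages; refcounts: pp0:1 pp1:3 pp2:3 pp3:1
Op 8: write(P3, v1, 108). refcount(pp1)=3>1 -> COPY to pp4. 5 ppages; refcounts: pp0:1 pp1:2 pp2:3 pp3:1 pp4:1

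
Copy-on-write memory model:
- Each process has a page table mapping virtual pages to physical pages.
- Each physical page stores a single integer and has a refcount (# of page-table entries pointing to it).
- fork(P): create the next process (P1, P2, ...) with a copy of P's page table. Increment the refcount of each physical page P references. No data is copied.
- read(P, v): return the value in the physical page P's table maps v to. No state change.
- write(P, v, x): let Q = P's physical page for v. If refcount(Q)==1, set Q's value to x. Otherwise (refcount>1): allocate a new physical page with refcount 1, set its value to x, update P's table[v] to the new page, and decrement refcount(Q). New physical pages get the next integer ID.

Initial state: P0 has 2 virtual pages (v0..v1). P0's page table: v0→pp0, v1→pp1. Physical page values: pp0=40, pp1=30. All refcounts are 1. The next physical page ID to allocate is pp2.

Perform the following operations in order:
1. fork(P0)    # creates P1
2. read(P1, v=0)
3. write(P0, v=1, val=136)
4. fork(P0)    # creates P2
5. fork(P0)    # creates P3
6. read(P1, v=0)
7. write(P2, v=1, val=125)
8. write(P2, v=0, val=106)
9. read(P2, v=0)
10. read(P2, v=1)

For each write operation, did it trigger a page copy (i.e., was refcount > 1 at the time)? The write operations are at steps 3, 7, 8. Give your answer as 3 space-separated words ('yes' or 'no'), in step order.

Op 1: fork(P0) -> P1. 2 ppages; refcounts: pp0:2 pp1:2
Op 2: read(P1, v0) -> 40. No state change.
Op 3: write(P0, v1, 136). refcount(pp1)=2>1 -> COPY to pp2. 3 ppages; refcounts: pp0:2 pp1:1 pp2:1
Op 4: fork(P0) -> P2. 3 ppages; refcounts: pp0:3 pp1:1 pp2:2
Op 5: fork(P0) -> P3. 3 ppages; refcounts: pp0:4 pp1:1 pp2:3
Op 6: read(P1, v0) -> 40. No state change.
Op 7: write(P2, v1, 125). refcount(pp2)=3>1 -> COPY to pp3. 4 ppages; refcounts: pp0:4 pp1:1 pp2:2 pp3:1
Op 8: write(P2, v0, 106). refcount(pp0)=4>1 -> COPY to pp4. 5 ppages; refcounts: pp0:3 pp1:1 pp2:2 pp3:1 pp4:1
Op 9: read(P2, v0) -> 106. No state change.
Op 10: read(P2, v1) -> 125. No state change.

yes yes yes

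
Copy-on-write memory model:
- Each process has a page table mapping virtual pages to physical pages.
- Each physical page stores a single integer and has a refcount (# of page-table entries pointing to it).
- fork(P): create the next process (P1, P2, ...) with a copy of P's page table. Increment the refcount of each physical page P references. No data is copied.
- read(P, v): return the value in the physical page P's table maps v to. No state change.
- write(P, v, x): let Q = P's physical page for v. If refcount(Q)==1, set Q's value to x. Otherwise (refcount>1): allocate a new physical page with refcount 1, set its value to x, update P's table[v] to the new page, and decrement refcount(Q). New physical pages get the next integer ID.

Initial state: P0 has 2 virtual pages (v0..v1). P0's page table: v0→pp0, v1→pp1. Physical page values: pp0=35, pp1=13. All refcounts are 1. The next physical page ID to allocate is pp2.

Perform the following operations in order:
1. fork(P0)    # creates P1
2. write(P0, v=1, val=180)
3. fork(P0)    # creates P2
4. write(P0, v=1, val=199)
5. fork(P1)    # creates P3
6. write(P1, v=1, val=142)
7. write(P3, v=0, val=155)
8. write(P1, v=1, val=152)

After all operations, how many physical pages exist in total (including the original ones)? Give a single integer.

Answer: 6

Derivation:
Op 1: fork(P0) -> P1. 2 ppages; refcounts: pp0:2 pp1:2
Op 2: write(P0, v1, 180). refcount(pp1)=2>1 -> COPY to pp2. 3 ppages; refcounts: pp0:2 pp1:1 pp2:1
Op 3: fork(P0) -> P2. 3 ppages; refcounts: pp0:3 pp1:1 pp2:2
Op 4: write(P0, v1, 199). refcount(pp2)=2>1 -> COPY to pp3. 4 ppages; refcounts: pp0:3 pp1:1 pp2:1 pp3:1
Op 5: fork(P1) -> P3. 4 ppages; refcounts: pp0:4 pp1:2 pp2:1 pp3:1
Op 6: write(P1, v1, 142). refcount(pp1)=2>1 -> COPY to pp4. 5 ppages; refcounts: pp0:4 pp1:1 pp2:1 pp3:1 pp4:1
Op 7: write(P3, v0, 155). refcount(pp0)=4>1 -> COPY to pp5. 6 ppages; refcounts: pp0:3 pp1:1 pp2:1 pp3:1 pp4:1 pp5:1
Op 8: write(P1, v1, 152). refcount(pp4)=1 -> write in place. 6 ppages; refcounts: pp0:3 pp1:1 pp2:1 pp3:1 pp4:1 pp5:1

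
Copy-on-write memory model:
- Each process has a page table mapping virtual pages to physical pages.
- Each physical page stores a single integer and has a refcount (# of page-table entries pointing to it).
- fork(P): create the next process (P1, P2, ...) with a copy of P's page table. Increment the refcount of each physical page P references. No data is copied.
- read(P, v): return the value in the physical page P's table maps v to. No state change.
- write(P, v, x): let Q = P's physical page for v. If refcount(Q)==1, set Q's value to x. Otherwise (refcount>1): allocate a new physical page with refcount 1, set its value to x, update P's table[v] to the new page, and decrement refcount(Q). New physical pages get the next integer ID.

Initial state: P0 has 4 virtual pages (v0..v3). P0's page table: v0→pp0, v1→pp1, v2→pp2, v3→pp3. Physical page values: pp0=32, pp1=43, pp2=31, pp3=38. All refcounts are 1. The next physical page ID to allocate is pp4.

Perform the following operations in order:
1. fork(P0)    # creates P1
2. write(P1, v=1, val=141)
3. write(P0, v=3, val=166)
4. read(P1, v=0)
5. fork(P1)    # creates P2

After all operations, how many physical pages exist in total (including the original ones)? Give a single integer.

Answer: 6

Derivation:
Op 1: fork(P0) -> P1. 4 ppages; refcounts: pp0:2 pp1:2 pp2:2 pp3:2
Op 2: write(P1, v1, 141). refcount(pp1)=2>1 -> COPY to pp4. 5 ppages; refcounts: pp0:2 pp1:1 pp2:2 pp3:2 pp4:1
Op 3: write(P0, v3, 166). refcount(pp3)=2>1 -> COPY to pp5. 6 ppages; refcounts: pp0:2 pp1:1 pp2:2 pp3:1 pp4:1 pp5:1
Op 4: read(P1, v0) -> 32. No state change.
Op 5: fork(P1) -> P2. 6 ppages; refcounts: pp0:3 pp1:1 pp2:3 pp3:2 pp4:2 pp5:1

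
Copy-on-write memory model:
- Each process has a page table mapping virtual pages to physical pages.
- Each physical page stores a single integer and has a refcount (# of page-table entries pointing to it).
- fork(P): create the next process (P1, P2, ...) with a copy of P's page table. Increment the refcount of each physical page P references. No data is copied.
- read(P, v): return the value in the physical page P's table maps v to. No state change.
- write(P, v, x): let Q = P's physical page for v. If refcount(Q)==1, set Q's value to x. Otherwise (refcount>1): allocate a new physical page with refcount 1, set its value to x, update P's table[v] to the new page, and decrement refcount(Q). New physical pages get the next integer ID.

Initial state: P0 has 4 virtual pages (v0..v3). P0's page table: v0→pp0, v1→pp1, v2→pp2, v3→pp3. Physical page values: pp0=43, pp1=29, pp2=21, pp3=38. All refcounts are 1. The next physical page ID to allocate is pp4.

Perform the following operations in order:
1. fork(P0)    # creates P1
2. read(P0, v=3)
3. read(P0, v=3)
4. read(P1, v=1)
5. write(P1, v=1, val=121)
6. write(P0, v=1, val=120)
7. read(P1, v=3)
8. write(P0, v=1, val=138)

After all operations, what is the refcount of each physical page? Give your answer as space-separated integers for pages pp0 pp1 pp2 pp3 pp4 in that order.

Op 1: fork(P0) -> P1. 4 ppages; refcounts: pp0:2 pp1:2 pp2:2 pp3:2
Op 2: read(P0, v3) -> 38. No state change.
Op 3: read(P0, v3) -> 38. No state change.
Op 4: read(P1, v1) -> 29. No state change.
Op 5: write(P1, v1, 121). refcount(pp1)=2>1 -> COPY to pp4. 5 ppages; refcounts: pp0:2 pp1:1 pp2:2 pp3:2 pp4:1
Op 6: write(P0, v1, 120). refcount(pp1)=1 -> write in place. 5 ppages; refcounts: pp0:2 pp1:1 pp2:2 pp3:2 pp4:1
Op 7: read(P1, v3) -> 38. No state change.
Op 8: write(P0, v1, 138). refcount(pp1)=1 -> write in place. 5 ppages; refcounts: pp0:2 pp1:1 pp2:2 pp3:2 pp4:1

Answer: 2 1 2 2 1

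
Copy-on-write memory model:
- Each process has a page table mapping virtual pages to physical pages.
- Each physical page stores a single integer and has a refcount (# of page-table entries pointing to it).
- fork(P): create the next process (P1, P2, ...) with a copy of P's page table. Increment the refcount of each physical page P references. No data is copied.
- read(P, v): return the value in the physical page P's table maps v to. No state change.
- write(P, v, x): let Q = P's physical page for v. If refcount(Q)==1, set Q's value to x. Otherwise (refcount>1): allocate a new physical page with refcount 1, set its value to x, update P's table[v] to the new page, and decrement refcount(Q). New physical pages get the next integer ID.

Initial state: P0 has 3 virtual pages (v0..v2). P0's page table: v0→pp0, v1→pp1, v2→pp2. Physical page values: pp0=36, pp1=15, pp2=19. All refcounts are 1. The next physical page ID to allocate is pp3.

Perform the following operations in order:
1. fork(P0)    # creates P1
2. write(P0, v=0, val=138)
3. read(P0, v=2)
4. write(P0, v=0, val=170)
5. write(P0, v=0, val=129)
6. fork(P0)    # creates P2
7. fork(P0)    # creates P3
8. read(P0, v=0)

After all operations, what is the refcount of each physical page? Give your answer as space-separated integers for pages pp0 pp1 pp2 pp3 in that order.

Answer: 1 4 4 3

Derivation:
Op 1: fork(P0) -> P1. 3 ppages; refcounts: pp0:2 pp1:2 pp2:2
Op 2: write(P0, v0, 138). refcount(pp0)=2>1 -> COPY to pp3. 4 ppages; refcounts: pp0:1 pp1:2 pp2:2 pp3:1
Op 3: read(P0, v2) -> 19. No state change.
Op 4: write(P0, v0, 170). refcount(pp3)=1 -> write in place. 4 ppages; refcounts: pp0:1 pp1:2 pp2:2 pp3:1
Op 5: write(P0, v0, 129). refcount(pp3)=1 -> write in place. 4 ppages; refcounts: pp0:1 pp1:2 pp2:2 pp3:1
Op 6: fork(P0) -> P2. 4 ppages; refcounts: pp0:1 pp1:3 pp2:3 pp3:2
Op 7: fork(P0) -> P3. 4 ppages; refcounts: pp0:1 pp1:4 pp2:4 pp3:3
Op 8: read(P0, v0) -> 129. No state change.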